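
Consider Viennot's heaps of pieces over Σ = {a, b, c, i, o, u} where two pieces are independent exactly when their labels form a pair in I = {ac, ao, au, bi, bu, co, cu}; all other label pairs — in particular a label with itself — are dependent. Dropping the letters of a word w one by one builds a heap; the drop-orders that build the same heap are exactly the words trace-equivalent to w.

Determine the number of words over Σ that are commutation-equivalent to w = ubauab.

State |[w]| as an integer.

15

drop 0:u onto floor
drop 1:b onto floor
drop 2:a onto {1:b}
drop 3:u onto {0:u}
drop 4:a onto {2:a}
drop 5:b onto {4:a}
ground layer = {0:u, 1:b}
drop-orders for the pieces not yet dropped (sum over which currently-grounded one goes next):
  1 to go: {3} 1  {5} 1
  2 to go: {0,3} 1  {3,5} 2  {4,5} 1
  3 to go: {0,3,5} 3  {2,4,5} 1  {3,4,5} 3
  4 to go: {0,3,4,5} 6  {1,2,4,5} 1  {2,3,4,5} 4
  if 0:u drops first: 5 orders
  if 1:b drops first: 10 orders
heap linearizations: 15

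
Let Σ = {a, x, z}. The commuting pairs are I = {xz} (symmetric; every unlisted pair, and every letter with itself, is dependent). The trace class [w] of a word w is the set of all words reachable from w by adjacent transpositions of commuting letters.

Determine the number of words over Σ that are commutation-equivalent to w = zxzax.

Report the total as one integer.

#0=z has no predecessor
#1=x has no predecessor
#2=z depends on [0:z]
#3=a depends on [1:x, 2:z]
#4=x depends on [3:a]
sources: [0:z, 1:x]
N(rest) = Σ N(rest − s) over sources s of rest; N(one piece) = 1:
  size 1 → [4]=1
  size 2 → [3,4]=1
  size 3 → [1,3,4]=1  [2,3,4]=1
  first=0(z) contributes 2
  first=1(x) contributes 1
|[w]| = 3

3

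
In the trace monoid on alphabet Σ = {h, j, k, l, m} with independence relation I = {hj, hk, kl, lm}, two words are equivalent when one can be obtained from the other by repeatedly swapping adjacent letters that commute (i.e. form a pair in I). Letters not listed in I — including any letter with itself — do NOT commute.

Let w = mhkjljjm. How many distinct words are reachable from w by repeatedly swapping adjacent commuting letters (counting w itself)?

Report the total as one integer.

#0=m has no predecessor
#1=h depends on [0:m]
#2=k depends on [0:m]
#3=j depends on [2:k]
#4=l depends on [1:h, 3:j]
#5=j depends on [4:l]
#6=j depends on [5:j]
#7=m depends on [6:j]
sources: [0:m]
N(rest) = Σ N(rest − s) over sources s of rest; N(one piece) = 1:
  size 1 → [7]=1
  size 2 → [6,7]=1
  size 3 → [5,6,7]=1
  size 4 → [4,5,6,7]=1
  size 5 → [1,4,5,6,7]=1  [3,4,5,6,7]=1
  size 6 → [1,3,4,5,6,7]=2  [2,3,4,5,6,7]=1
  first=0(m) contributes 3

3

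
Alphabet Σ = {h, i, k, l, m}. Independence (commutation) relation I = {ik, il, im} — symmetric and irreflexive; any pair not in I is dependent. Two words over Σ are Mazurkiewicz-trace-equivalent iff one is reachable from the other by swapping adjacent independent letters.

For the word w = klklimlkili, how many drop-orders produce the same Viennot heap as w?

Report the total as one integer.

165

piece 0:k — minimal
piece 1:l rests on {0:k}
piece 2:k rests on {1:l}
piece 3:l rests on {2:k}
piece 4:i — minimal
piece 5:m rests on {3:l}
piece 6:l rests on {5:m}
piece 7:k rests on {6:l}
piece 8:i rests on {4:i}
piece 9:l rests on {7:k}
piece 10:i rests on {8:i}
minimal pieces: {0:k, 4:i}
ways to finish when only these pieces remain (= sum over removing one remaining piece with nothing left below it):
  1 left: {9}→1  {10}→1
  2 left: {7,9}→1  {8,10}→1  {9,10}→2
  3 left: {4,8,10}→1  {6,7,9}→1  {7,9,10}→3  {8,9,10}→3
  4 left: {4,8,9,10}→4  {5,6,7,9}→1  {6,7,9,10}→4  {7,8,9,10}→6
  5 left: {3,5,6,7,9}→1  {4,7,8,9,10}→10  {5,6,7,9,10}→5  {6,7,8,9,10}→10
  6 left: {2,3,5,6,7,9}→1  {3,5,6,7,9,10}→6  {4,6,7,8,9,10}→20  {5,6,7,8,9,10}→15
  7 left: {1,2,3,5,6,7,9}→1  {2,3,5,6,7,9,10}→7  {3,5,6,7,8,9,10}→21  {4,5,6,7,8,9,10}→35
  8 left: {0,1,2,3,5,6,7,9}→1  {1,2,3,5,6,7,9,10}→8  {2,3,5,6,7,8,9,10}→28  {3,4,5,6,7,8,9,10}→56
  9 left: {0,1,2,3,5,6,7,9,10}→9  {1,2,3,5,6,7,8,9,10}→36  {2,3,4,5,6,7,8,9,10}→84
  placing 0:k first → 120 extensions
  placing 4:i first → 45 extensions
total linear extensions = 165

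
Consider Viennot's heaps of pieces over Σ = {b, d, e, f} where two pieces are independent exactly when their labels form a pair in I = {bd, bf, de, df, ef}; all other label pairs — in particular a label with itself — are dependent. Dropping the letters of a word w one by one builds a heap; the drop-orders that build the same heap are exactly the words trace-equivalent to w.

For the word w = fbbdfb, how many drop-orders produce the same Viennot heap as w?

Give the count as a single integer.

0(f) covers ∅
1(b) covers ∅
2(b) covers 1:b
3(d) covers ∅
4(f) covers 0:f
5(b) covers 2:b
floor of heap: 0:f, 1:b, 3:d
completions by unplaced set U, small U first (add the entries for U minus each lowest piece of U):
  |U|=1: {3}:1  {4}:1  {5}:1
  |U|=2: {0,4}:1  {2,5}:1  {3,4}:2  {3,5}:2  {4,5}:2
  |U|=3: {0,3,4}:3  {0,4,5}:3  {1,2,5}:1  {2,3,5}:3  {2,4,5}:3  {3,4,5}:6
  |U|=4: {0,2,4,5}:6  {0,3,4,5}:12  {1,2,3,5}:4  {1,2,4,5}:4  {2,3,4,5}:12
  start at 0(f): 20
  start at 1(b): 30
  start at 3(d): 10
sum over floor = 60

60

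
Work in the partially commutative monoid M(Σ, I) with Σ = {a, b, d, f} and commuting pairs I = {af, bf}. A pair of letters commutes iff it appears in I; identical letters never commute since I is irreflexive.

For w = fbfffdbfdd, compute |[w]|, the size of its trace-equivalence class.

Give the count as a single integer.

10

#0=f has no predecessor
#1=b has no predecessor
#2=f depends on [0:f]
#3=f depends on [2:f]
#4=f depends on [3:f]
#5=d depends on [1:b, 4:f]
#6=b depends on [5:d]
#7=f depends on [5:d]
#8=d depends on [6:b, 7:f]
#9=d depends on [8:d]
sources: [0:f, 1:b]
N(rest) = Σ N(rest − s) over sources s of rest; N(one piece) = 1:
  size 1 → [9]=1
  size 2 → [8,9]=1
  size 3 → [6,8,9]=1  [7,8,9]=1
  size 4 → [6,7,8,9]=2
  size 5 → [5,6,7,8,9]=2
  size 6 → [1,5,6,7,8,9]=2  [4,5,6,7,8,9]=2
  size 7 → [1,4,5,6,7,8,9]=4  [3,4,5,6,7,8,9]=2
  size 8 → [1,3,4,5,6,7,8,9]=6  [2,3,4,5,6,7,8,9]=2
  first=0(f) contributes 8
  first=1(b) contributes 2
|[w]| = 10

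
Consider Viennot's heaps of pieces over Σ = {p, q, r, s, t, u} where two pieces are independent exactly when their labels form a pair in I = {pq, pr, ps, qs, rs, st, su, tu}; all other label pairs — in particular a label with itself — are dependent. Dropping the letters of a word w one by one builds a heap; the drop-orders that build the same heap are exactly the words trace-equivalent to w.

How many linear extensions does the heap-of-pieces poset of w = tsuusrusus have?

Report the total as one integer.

0(t) covers ∅
1(s) covers ∅
2(u) covers ∅
3(u) covers 2:u
4(s) covers 1:s
5(r) covers 0:t, 3:u
6(u) covers 5:r
7(s) covers 4:s
8(u) covers 6:u
9(s) covers 7:s
floor of heap: 0:t, 1:s, 2:u
completions by unplaced set U, small U first (add the entries for U minus each lowest piece of U):
  |U|=1: {8}:1  {9}:1
  |U|=2: {6,8}:1  {7,9}:1  {8,9}:2
  |U|=3: {4,7,9}:1  {5,6,8}:1  {6,8,9}:3  {7,8,9}:3
  |U|=4: {0,5,6,8}:1  {1,4,7,9}:1  {3,5,6,8}:1  {4,7,8,9}:4  {5,6,8,9}:4  {6,7,8,9}:6
  |U|=5: {0,3,5,6,8}:2  {0,5,6,8,9}:5  {1,4,7,8,9}:5  {2,3,5,6,8}:1  {3,5,6,8,9}:5  {4,6,7,8,9}:10  {5,6,7,8,9}:10
  |U|=6: {0,2,3,5,6,8}:3  {0,3,5,6,8,9}:12  {0,5,6,7,8,9}:15  {1,4,6,7,8,9}:15  {2,3,5,6,8,9}:6  {3,5,6,7,8,9}:15  {4,5,6,7,8,9}:20
  |U|=7: {0,2,3,5,6,8,9}:21  {0,3,5,6,7,8,9}:42  {0,4,5,6,7,8,9}:35  {1,4,5,6,7,8,9}:35  {2,3,5,6,7,8,9}:21  {3,4,5,6,7,8,9}:35
  |U|=8: {0,1,4,5,6,7,8,9}:70  {0,2,3,5,6,7,8,9}:84  {0,3,4,5,6,7,8,9}:112  {1,3,4,5,6,7,8,9}:70  {2,3,4,5,6,7,8,9}:56
  start at 0(t): 126
  start at 1(s): 252
  start at 2(u): 252
sum over floor = 630

630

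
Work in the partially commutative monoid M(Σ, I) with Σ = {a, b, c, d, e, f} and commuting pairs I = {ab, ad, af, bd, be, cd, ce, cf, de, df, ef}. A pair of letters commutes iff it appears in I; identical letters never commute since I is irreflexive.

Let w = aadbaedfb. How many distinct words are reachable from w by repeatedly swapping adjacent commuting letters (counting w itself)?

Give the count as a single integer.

1260

drop 0:a onto floor
drop 1:a onto {0:a}
drop 2:d onto floor
drop 3:b onto floor
drop 4:a onto {1:a}
drop 5:e onto {4:a}
drop 6:d onto {2:d}
drop 7:f onto {3:b}
drop 8:b onto {7:f}
ground layer = {0:a, 2:d, 3:b}
drop-orders for the pieces not yet dropped (sum over which currently-grounded one goes next):
  1 to go: {5} 1  {6} 1  {8} 1
  2 to go: {2,6} 1  {4,5} 1  {5,6} 2  {5,8} 2  {6,8} 2  {7,8} 1
  3 to go: {1,4,5} 1  {2,5,6} 3  {2,6,8} 3  {3,7,8} 1  {4,5,6} 3  {4,5,8} 3  {5,6,8} 6  {5,7,8} 3  {6,7,8} 3
  4 to go: {0,1,4,5} 1  {1,4,5,6} 4  {1,4,5,8} 4  {2,4,5,6} 6  {2,5,6,8} 12  {2,6,7,8} 6  {3,5,7,8} 4  {3,6,7,8} 4  {4,5,6,8} 12  {4,5,7,8} 6  {5,6,7,8} 12
  5 to go: {0,1,4,5,6} 5  {0,1,4,5,8} 5  {1,2,4,5,6} 10  {1,4,5,6,8} 20  {1,4,5,7,8} 10  {2,3,6,7,8} 10  {2,4,5,6,8} 30  {2,5,6,7,8} 30  {3,4,5,7,8} 10  {3,5,6,7,8} 20  {4,5,6,7,8} 30
  6 to go: {0,1,2,4,5,6} 15  {0,1,4,5,6,8} 30  {0,1,4,5,7,8} 15  {1,2,4,5,6,8} 60  {1,3,4,5,7,8} 20  {1,4,5,6,7,8} 60  {2,3,5,6,7,8} 60  {2,4,5,6,7,8} 90  {3,4,5,6,7,8} 60
  7 to go: {0,1,2,4,5,6,8} 105  {0,1,3,4,5,7,8} 35  {0,1,4,5,6,7,8} 105  {1,2,4,5,6,7,8} 210  {1,3,4,5,6,7,8} 140  {2,3,4,5,6,7,8} 210
  if 0:a drops first: 560 orders
  if 2:d drops first: 280 orders
  if 3:b drops first: 420 orders
heap linearizations: 1260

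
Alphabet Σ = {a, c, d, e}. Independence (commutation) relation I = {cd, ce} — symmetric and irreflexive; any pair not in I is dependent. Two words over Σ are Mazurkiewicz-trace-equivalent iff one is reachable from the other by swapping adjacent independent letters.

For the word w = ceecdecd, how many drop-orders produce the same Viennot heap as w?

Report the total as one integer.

56

#0=c has no predecessor
#1=e has no predecessor
#2=e depends on [1:e]
#3=c depends on [0:c]
#4=d depends on [2:e]
#5=e depends on [4:d]
#6=c depends on [3:c]
#7=d depends on [5:e]
sources: [0:c, 1:e]
N(rest) = Σ N(rest − s) over sources s of rest; N(one piece) = 1:
  size 1 → [6]=1  [7]=1
  size 2 → [3,6]=1  [5,7]=1  [6,7]=2
  size 3 → [0,3,6]=1  [3,6,7]=3  [4,5,7]=1  [5,6,7]=3
  size 4 → [0,3,6,7]=4  [2,4,5,7]=1  [3,5,6,7]=6  [4,5,6,7]=4
  size 5 → [0,3,5,6,7]=10  [1,2,4,5,7]=1  [2,4,5,6,7]=5  [3,4,5,6,7]=10
  size 6 → [0,3,4,5,6,7]=20  [1,2,4,5,6,7]=6  [2,3,4,5,6,7]=15
  first=0(c) contributes 21
  first=1(e) contributes 35
|[w]| = 56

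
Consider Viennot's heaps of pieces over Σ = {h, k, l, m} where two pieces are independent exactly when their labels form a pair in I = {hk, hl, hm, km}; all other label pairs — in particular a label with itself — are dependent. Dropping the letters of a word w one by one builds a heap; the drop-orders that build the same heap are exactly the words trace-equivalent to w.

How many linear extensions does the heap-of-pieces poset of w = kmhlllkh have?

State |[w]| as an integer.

56

0(k) covers ∅
1(m) covers ∅
2(h) covers ∅
3(l) covers 0:k, 1:m
4(l) covers 3:l
5(l) covers 4:l
6(k) covers 5:l
7(h) covers 2:h
floor of heap: 0:k, 1:m, 2:h
completions by unplaced set U, small U first (add the entries for U minus each lowest piece of U):
  |U|=1: {6}:1  {7}:1
  |U|=2: {2,7}:1  {5,6}:1  {6,7}:2
  |U|=3: {2,6,7}:3  {4,5,6}:1  {5,6,7}:3
  |U|=4: {2,5,6,7}:6  {3,4,5,6}:1  {4,5,6,7}:4
  |U|=5: {0,3,4,5,6}:1  {1,3,4,5,6}:1  {2,4,5,6,7}:10  {3,4,5,6,7}:5
  |U|=6: {0,1,3,4,5,6}:2  {0,3,4,5,6,7}:6  {1,3,4,5,6,7}:6  {2,3,4,5,6,7}:15
  start at 0(k): 21
  start at 1(m): 21
  start at 2(h): 14
sum over floor = 56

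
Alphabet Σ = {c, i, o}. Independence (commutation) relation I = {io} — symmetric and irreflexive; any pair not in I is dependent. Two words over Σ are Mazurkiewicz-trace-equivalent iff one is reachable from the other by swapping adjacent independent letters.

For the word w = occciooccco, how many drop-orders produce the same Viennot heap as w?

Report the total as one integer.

#0=o has no predecessor
#1=c depends on [0:o]
#2=c depends on [1:c]
#3=c depends on [2:c]
#4=i depends on [3:c]
#5=o depends on [3:c]
#6=o depends on [5:o]
#7=c depends on [4:i, 6:o]
#8=c depends on [7:c]
#9=c depends on [8:c]
#10=o depends on [9:c]
sources: [0:o]
N(rest) = Σ N(rest − s) over sources s of rest; N(one piece) = 1:
  size 1 → [10]=1
  size 2 → [9,10]=1
  size 3 → [8,9,10]=1
  size 4 → [7,8,9,10]=1
  size 5 → [4,7,8,9,10]=1  [6,7,8,9,10]=1
  size 6 → [4,6,7,8,9,10]=2  [5,6,7,8,9,10]=1
  size 7 → [4,5,6,7,8,9,10]=3
  size 8 → [3,4,5,6,7,8,9,10]=3
  size 9 → [2,3,4,5,6,7,8,9,10]=3
  first=0(o) contributes 3

3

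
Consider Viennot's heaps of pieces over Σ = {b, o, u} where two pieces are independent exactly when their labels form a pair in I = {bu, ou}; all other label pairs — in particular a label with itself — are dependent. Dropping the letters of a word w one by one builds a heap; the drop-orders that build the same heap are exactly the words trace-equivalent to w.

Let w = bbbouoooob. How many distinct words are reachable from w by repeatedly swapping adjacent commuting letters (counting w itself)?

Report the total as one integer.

#0=b has no predecessor
#1=b depends on [0:b]
#2=b depends on [1:b]
#3=o depends on [2:b]
#4=u has no predecessor
#5=o depends on [3:o]
#6=o depends on [5:o]
#7=o depends on [6:o]
#8=o depends on [7:o]
#9=b depends on [8:o]
sources: [0:b, 4:u]
N(rest) = Σ N(rest − s) over sources s of rest; N(one piece) = 1:
  size 1 → [4]=1  [9]=1
  size 2 → [4,9]=2  [8,9]=1
  size 3 → [4,8,9]=3  [7,8,9]=1
  size 4 → [4,7,8,9]=4  [6,7,8,9]=1
  size 5 → [4,6,7,8,9]=5  [5,6,7,8,9]=1
  size 6 → [3,5,6,7,8,9]=1  [4,5,6,7,8,9]=6
  size 7 → [2,3,5,6,7,8,9]=1  [3,4,5,6,7,8,9]=7
  size 8 → [1,2,3,5,6,7,8,9]=1  [2,3,4,5,6,7,8,9]=8
  first=0(b) contributes 9
  first=4(u) contributes 1
|[w]| = 10

10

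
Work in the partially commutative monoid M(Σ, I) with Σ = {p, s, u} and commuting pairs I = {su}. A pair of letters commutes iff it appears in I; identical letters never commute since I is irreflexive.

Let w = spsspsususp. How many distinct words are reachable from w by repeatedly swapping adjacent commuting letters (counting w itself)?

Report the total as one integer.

drop 0:s onto floor
drop 1:p onto {0:s}
drop 2:s onto {1:p}
drop 3:s onto {2:s}
drop 4:p onto {3:s}
drop 5:s onto {4:p}
drop 6:u onto {4:p}
drop 7:s onto {5:s}
drop 8:u onto {6:u}
drop 9:s onto {7:s}
drop 10:p onto {8:u, 9:s}
ground layer = {0:s}
drop-orders for the pieces not yet dropped (sum over which currently-grounded one goes next):
  1 to go: {10} 1
  2 to go: {8,10} 1  {9,10} 1
  3 to go: {6,8,10} 1  {7,9,10} 1  {8,9,10} 2
  4 to go: {5,7,9,10} 1  {6,8,9,10} 3  {7,8,9,10} 3
  5 to go: {5,7,8,9,10} 4  {6,7,8,9,10} 6
  6 to go: {5,6,7,8,9,10} 10
  7 to go: {4,5,6,7,8,9,10} 10
  8 to go: {3,4,5,6,7,8,9,10} 10
  9 to go: {2,3,4,5,6,7,8,9,10} 10
  if 0:s drops first: 10 orders

10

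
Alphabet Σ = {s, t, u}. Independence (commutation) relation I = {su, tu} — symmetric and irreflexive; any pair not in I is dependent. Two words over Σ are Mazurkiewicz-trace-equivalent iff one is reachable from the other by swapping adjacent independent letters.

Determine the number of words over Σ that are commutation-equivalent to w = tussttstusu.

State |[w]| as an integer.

165

piece 0:t — minimal
piece 1:u — minimal
piece 2:s rests on {0:t}
piece 3:s rests on {2:s}
piece 4:t rests on {3:s}
piece 5:t rests on {4:t}
piece 6:s rests on {5:t}
piece 7:t rests on {6:s}
piece 8:u rests on {1:u}
piece 9:s rests on {7:t}
piece 10:u rests on {8:u}
minimal pieces: {0:t, 1:u}
ways to finish when only these pieces remain (= sum over removing one remaining piece with nothing left below it):
  1 left: {9}→1  {10}→1
  2 left: {7,9}→1  {8,10}→1  {9,10}→2
  3 left: {1,8,10}→1  {6,7,9}→1  {7,9,10}→3  {8,9,10}→3
  4 left: {1,8,9,10}→4  {5,6,7,9}→1  {6,7,9,10}→4  {7,8,9,10}→6
  5 left: {1,7,8,9,10}→10  {4,5,6,7,9}→1  {5,6,7,9,10}→5  {6,7,8,9,10}→10
  6 left: {1,6,7,8,9,10}→20  {3,4,5,6,7,9}→1  {4,5,6,7,9,10}→6  {5,6,7,8,9,10}→15
  7 left: {1,5,6,7,8,9,10}→35  {2,3,4,5,6,7,9}→1  {3,4,5,6,7,9,10}→7  {4,5,6,7,8,9,10}→21
  8 left: {0,2,3,4,5,6,7,9}→1  {1,4,5,6,7,8,9,10}→56  {2,3,4,5,6,7,9,10}→8  {3,4,5,6,7,8,9,10}→28
  9 left: {0,2,3,4,5,6,7,9,10}→9  {1,3,4,5,6,7,8,9,10}→84  {2,3,4,5,6,7,8,9,10}→36
  placing 0:t first → 120 extensions
  placing 1:u first → 45 extensions
total linear extensions = 165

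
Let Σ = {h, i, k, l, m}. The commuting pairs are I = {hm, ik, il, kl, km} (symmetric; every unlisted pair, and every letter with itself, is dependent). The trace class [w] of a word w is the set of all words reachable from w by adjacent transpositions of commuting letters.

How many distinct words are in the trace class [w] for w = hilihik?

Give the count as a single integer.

6

drop 0:h onto floor
drop 1:i onto {0:h}
drop 2:l onto {0:h}
drop 3:i onto {1:i}
drop 4:h onto {2:l, 3:i}
drop 5:i onto {4:h}
drop 6:k onto {4:h}
ground layer = {0:h}
drop-orders for the pieces not yet dropped (sum over which currently-grounded one goes next):
  1 to go: {5} 1  {6} 1
  2 to go: {5,6} 2
  3 to go: {4,5,6} 2
  4 to go: {2,4,5,6} 2  {3,4,5,6} 2
  5 to go: {1,3,4,5,6} 2  {2,3,4,5,6} 4
  if 0:h drops first: 6 orders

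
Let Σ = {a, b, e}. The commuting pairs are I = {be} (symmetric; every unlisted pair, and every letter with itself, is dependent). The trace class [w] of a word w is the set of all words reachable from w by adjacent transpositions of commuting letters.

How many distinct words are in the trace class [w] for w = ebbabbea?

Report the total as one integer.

#0=e has no predecessor
#1=b has no predecessor
#2=b depends on [1:b]
#3=a depends on [0:e, 2:b]
#4=b depends on [3:a]
#5=b depends on [4:b]
#6=e depends on [3:a]
#7=a depends on [5:b, 6:e]
sources: [0:e, 1:b]
N(rest) = Σ N(rest − s) over sources s of rest; N(one piece) = 1:
  size 1 → [7]=1
  size 2 → [5,7]=1  [6,7]=1
  size 3 → [4,5,7]=1  [5,6,7]=2
  size 4 → [4,5,6,7]=3
  size 5 → [3,4,5,6,7]=3
  size 6 → [0,3,4,5,6,7]=3  [2,3,4,5,6,7]=3
  first=0(e) contributes 3
  first=1(b) contributes 6
|[w]| = 9

9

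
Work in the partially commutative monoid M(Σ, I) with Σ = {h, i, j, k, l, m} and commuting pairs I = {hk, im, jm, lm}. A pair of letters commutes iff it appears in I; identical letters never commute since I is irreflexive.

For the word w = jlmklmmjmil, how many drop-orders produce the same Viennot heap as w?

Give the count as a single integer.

105

piece 0:j — minimal
piece 1:l rests on {0:j}
piece 2:m — minimal
piece 3:k rests on {1:l, 2:m}
piece 4:l rests on {3:k}
piece 5:m rests on {3:k}
piece 6:m rests on {5:m}
piece 7:j rests on {4:l}
piece 8:m rests on {6:m}
piece 9:i rests on {7:j}
piece 10:l rests on {9:i}
minimal pieces: {0:j, 2:m}
ways to finish when only these pieces remain (= sum over removing one remaining piece with nothing left below it):
  1 left: {8}→1  {10}→1
  2 left: {6,8}→1  {8,10}→2  {9,10}→1
  3 left: {5,6,8}→1  {6,8,10}→3  {7,9,10}→1  {8,9,10}→3
  4 left: {4,7,9,10}→1  {5,6,8,10}→4  {6,8,9,10}→6  {7,8,9,10}→4
  5 left: {4,7,8,9,10}→5  {5,6,8,9,10}→10  {6,7,8,9,10}→10
  6 left: {4,6,7,8,9,10}→15  {5,6,7,8,9,10}→20
  7 left: {4,5,6,7,8,9,10}→35
  8 left: {3,4,5,6,7,8,9,10}→35
  9 left: {1,3,4,5,6,7,8,9,10}→35  {2,3,4,5,6,7,8,9,10}→35
  placing 0:j first → 70 extensions
  placing 2:m first → 35 extensions
total linear extensions = 105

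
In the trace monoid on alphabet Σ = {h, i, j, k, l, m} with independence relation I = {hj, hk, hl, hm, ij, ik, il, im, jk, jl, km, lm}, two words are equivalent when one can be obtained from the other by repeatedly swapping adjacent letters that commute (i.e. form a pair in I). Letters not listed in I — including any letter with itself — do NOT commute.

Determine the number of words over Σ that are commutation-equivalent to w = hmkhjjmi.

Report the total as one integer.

280

piece 0:h — minimal
piece 1:m — minimal
piece 2:k — minimal
piece 3:h rests on {0:h}
piece 4:j rests on {1:m}
piece 5:j rests on {4:j}
piece 6:m rests on {5:j}
piece 7:i rests on {3:h}
minimal pieces: {0:h, 1:m, 2:k}
ways to finish when only these pieces remain (= sum over removing one remaining piece with nothing left below it):
  1 left: {2}→1  {6}→1  {7}→1
  2 left: {2,6}→2  {2,7}→2  {3,7}→1  {5,6}→1  {6,7}→2
  3 left: {0,3,7}→1  {2,3,7}→3  {2,5,6}→3  {2,6,7}→6  {3,6,7}→3  {4,5,6}→1  {5,6,7}→3
  4 left: {0,2,3,7}→4  {0,3,6,7}→4  {1,4,5,6}→1  {2,3,6,7}→12  {2,4,5,6}→4  {2,5,6,7}→12  {3,5,6,7}→6  {4,5,6,7}→4
  5 left: {0,2,3,6,7}→20  {0,3,5,6,7}→10  {1,2,4,5,6}→5  {1,4,5,6,7}→5  {2,3,5,6,7}→30  {2,4,5,6,7}→20  {3,4,5,6,7}→10
  6 left: {0,2,3,5,6,7}→60  {0,3,4,5,6,7}→20  {1,2,4,5,6,7}→30  {1,3,4,5,6,7}→15  {2,3,4,5,6,7}→60
  placing 0:h first → 105 extensions
  placing 1:m first → 140 extensions
  placing 2:k first → 35 extensions
total linear extensions = 280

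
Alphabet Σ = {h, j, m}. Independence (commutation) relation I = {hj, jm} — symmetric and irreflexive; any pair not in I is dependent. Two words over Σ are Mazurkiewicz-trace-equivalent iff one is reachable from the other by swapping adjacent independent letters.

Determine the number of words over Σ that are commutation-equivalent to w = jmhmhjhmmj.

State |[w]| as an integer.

0(j) covers ∅
1(m) covers ∅
2(h) covers 1:m
3(m) covers 2:h
4(h) covers 3:m
5(j) covers 0:j
6(h) covers 4:h
7(m) covers 6:h
8(m) covers 7:m
9(j) covers 5:j
floor of heap: 0:j, 1:m
completions by unplaced set U, small U first (add the entries for U minus each lowest piece of U):
  |U|=1: {8}:1  {9}:1
  |U|=2: {5,9}:1  {7,8}:1  {8,9}:2
  |U|=3: {0,5,9}:1  {5,8,9}:3  {6,7,8}:1  {7,8,9}:3
  |U|=4: {0,5,8,9}:4  {4,6,7,8}:1  {5,7,8,9}:6  {6,7,8,9}:4
  |U|=5: {0,5,7,8,9}:10  {3,4,6,7,8}:1  {4,6,7,8,9}:5  {5,6,7,8,9}:10
  |U|=6: {0,5,6,7,8,9}:20  {2,3,4,6,7,8}:1  {3,4,6,7,8,9}:6  {4,5,6,7,8,9}:15
  |U|=7: {0,4,5,6,7,8,9}:35  {1,2,3,4,6,7,8}:1  {2,3,4,6,7,8,9}:7  {3,4,5,6,7,8,9}:21
  |U|=8: {0,3,4,5,6,7,8,9}:56  {1,2,3,4,6,7,8,9}:8  {2,3,4,5,6,7,8,9}:28
  start at 0(j): 36
  start at 1(m): 84
sum over floor = 120

120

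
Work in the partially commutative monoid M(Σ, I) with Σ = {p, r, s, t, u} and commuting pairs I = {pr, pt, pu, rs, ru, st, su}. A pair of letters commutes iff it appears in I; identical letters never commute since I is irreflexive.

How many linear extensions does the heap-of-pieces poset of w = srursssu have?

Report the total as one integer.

drop 0:s onto floor
drop 1:r onto floor
drop 2:u onto floor
drop 3:r onto {1:r}
drop 4:s onto {0:s}
drop 5:s onto {4:s}
drop 6:s onto {5:s}
drop 7:u onto {2:u}
ground layer = {0:s, 1:r, 2:u}
drop-orders for the pieces not yet dropped (sum over which currently-grounded one goes next):
  1 to go: {3} 1  {6} 1  {7} 1
  2 to go: {1,3} 1  {2,7} 1  {3,6} 2  {3,7} 2  {5,6} 1  {6,7} 2
  3 to go: {1,3,6} 3  {1,3,7} 3  {2,3,7} 3  {2,6,7} 3  {3,5,6} 3  {3,6,7} 6  {4,5,6} 1  {5,6,7} 3
  4 to go: {0,4,5,6} 1  {1,2,3,7} 6  {1,3,5,6} 6  {1,3,6,7} 12  {2,3,6,7} 12  {2,5,6,7} 6  {3,4,5,6} 4  {3,5,6,7} 12  {4,5,6,7} 4
  5 to go: {0,3,4,5,6} 5  {0,4,5,6,7} 5  {1,2,3,6,7} 30  {1,3,4,5,6} 10  {1,3,5,6,7} 30  {2,3,5,6,7} 30  {2,4,5,6,7} 10  {3,4,5,6,7} 20
  6 to go: {0,1,3,4,5,6} 15  {0,2,4,5,6,7} 15  {0,3,4,5,6,7} 30  {1,2,3,5,6,7} 90  {1,3,4,5,6,7} 60  {2,3,4,5,6,7} 60
  if 0:s drops first: 210 orders
  if 1:r drops first: 105 orders
  if 2:u drops first: 105 orders
heap linearizations: 420

420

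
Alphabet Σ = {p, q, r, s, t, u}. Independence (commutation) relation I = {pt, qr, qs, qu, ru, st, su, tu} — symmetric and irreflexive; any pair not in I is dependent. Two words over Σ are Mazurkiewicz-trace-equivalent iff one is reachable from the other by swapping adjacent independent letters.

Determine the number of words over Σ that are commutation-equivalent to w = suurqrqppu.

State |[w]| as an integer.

piece 0:s — minimal
piece 1:u — minimal
piece 2:u rests on {1:u}
piece 3:r rests on {0:s}
piece 4:q — minimal
piece 5:r rests on {3:r}
piece 6:q rests on {4:q}
piece 7:p rests on {2:u, 5:r, 6:q}
piece 8:p rests on {7:p}
piece 9:u rests on {8:p}
minimal pieces: {0:s, 1:u, 4:q}
ways to finish when only these pieces remain (= sum over removing one remaining piece with nothing left below it):
  1 left: {9}→1
  2 left: {8,9}→1
  3 left: {7,8,9}→1
  4 left: {2,7,8,9}→1  {5,7,8,9}→1  {6,7,8,9}→1
  5 left: {1,2,7,8,9}→1  {2,5,7,8,9}→2  {2,6,7,8,9}→2  {3,5,7,8,9}→1  {4,6,7,8,9}→1  {5,6,7,8,9}→2
  6 left: {0,3,5,7,8,9}→1  {1,2,5,7,8,9}→3  {1,2,6,7,8,9}→3  {2,3,5,7,8,9}→3  {2,4,6,7,8,9}→3  {2,5,6,7,8,9}→6  {3,5,6,7,8,9}→3  {4,5,6,7,8,9}→3
  7 left: {0,2,3,5,7,8,9}→4  {0,3,5,6,7,8,9}→4  {1,2,3,5,7,8,9}→6  {1,2,4,6,7,8,9}→6  {1,2,5,6,7,8,9}→12  {2,3,5,6,7,8,9}→12  {2,4,5,6,7,8,9}→12  {3,4,5,6,7,8,9}→6
  8 left: {0,1,2,3,5,7,8,9}→10  {0,2,3,5,6,7,8,9}→20  {0,3,4,5,6,7,8,9}→10  {1,2,3,5,6,7,8,9}→30  {1,2,4,5,6,7,8,9}→30  {2,3,4,5,6,7,8,9}→30
  placing 0:s first → 90 extensions
  placing 1:u first → 60 extensions
  placing 4:q first → 60 extensions
total linear extensions = 210

210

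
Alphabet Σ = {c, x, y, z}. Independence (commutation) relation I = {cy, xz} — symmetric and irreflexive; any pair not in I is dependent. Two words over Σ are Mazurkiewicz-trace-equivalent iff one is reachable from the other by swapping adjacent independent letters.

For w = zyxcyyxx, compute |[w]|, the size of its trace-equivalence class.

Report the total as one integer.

drop 0:z onto floor
drop 1:y onto {0:z}
drop 2:x onto {1:y}
drop 3:c onto {2:x}
drop 4:y onto {2:x}
drop 5:y onto {4:y}
drop 6:x onto {3:c, 5:y}
drop 7:x onto {6:x}
ground layer = {0:z}
drop-orders for the pieces not yet dropped (sum over which currently-grounded one goes next):
  1 to go: {7} 1
  2 to go: {6,7} 1
  3 to go: {3,6,7} 1  {5,6,7} 1
  4 to go: {3,5,6,7} 2  {4,5,6,7} 1
  5 to go: {3,4,5,6,7} 3
  6 to go: {2,3,4,5,6,7} 3
  if 0:z drops first: 3 orders

3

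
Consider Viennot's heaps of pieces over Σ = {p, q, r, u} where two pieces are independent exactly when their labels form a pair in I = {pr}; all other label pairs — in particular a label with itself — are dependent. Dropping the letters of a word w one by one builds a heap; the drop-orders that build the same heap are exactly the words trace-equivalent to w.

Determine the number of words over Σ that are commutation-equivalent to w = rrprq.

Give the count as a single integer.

4

0(r) covers ∅
1(r) covers 0:r
2(p) covers ∅
3(r) covers 1:r
4(q) covers 2:p, 3:r
floor of heap: 0:r, 2:p
completions by unplaced set U, small U first (add the entries for U minus each lowest piece of U):
  |U|=1: {4}:1
  |U|=2: {2,4}:1  {3,4}:1
  |U|=3: {1,3,4}:1  {2,3,4}:2
  start at 0(r): 3
  start at 2(p): 1
sum over floor = 4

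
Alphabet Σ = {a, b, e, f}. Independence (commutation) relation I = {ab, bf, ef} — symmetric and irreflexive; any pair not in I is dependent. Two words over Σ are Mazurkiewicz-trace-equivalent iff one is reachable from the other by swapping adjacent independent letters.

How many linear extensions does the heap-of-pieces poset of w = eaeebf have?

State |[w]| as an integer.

#0=e has no predecessor
#1=a depends on [0:e]
#2=e depends on [1:a]
#3=e depends on [2:e]
#4=b depends on [3:e]
#5=f depends on [1:a]
sources: [0:e]
N(rest) = Σ N(rest − s) over sources s of rest; N(one piece) = 1:
  size 1 → [4]=1  [5]=1
  size 2 → [3,4]=1  [4,5]=2
  size 3 → [2,3,4]=1  [3,4,5]=3
  size 4 → [2,3,4,5]=4
  first=0(e) contributes 4

4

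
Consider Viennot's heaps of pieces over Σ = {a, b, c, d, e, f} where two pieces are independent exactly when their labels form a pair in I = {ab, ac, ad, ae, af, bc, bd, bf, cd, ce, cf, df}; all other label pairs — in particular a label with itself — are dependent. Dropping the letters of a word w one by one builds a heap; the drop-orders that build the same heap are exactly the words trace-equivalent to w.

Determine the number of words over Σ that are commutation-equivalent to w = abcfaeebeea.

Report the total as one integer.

drop 0:a onto floor
drop 1:b onto floor
drop 2:c onto floor
drop 3:f onto floor
drop 4:a onto {0:a}
drop 5:e onto {1:b, 3:f}
drop 6:e onto {5:e}
drop 7:b onto {6:e}
drop 8:e onto {7:b}
drop 9:e onto {8:e}
drop 10:a onto {4:a}
ground layer = {0:a, 1:b, 2:c, 3:f}
drop-orders for the pieces not yet dropped (sum over which currently-grounded one goes next):
  1 to go: {2} 1  {9} 1  {10} 1
  2 to go: {2,9} 2  {2,10} 2  {4,10} 1  {8,9} 1  {9,10} 2
  3 to go: {0,4,10} 1  {2,4,10} 3  {2,8,9} 3  {2,9,10} 6  {4,9,10} 3  {7,8,9} 1  {8,9,10} 3
  4 to go: {0,2,4,10} 4  {0,4,9,10} 4  {2,4,9,10} 12  {2,7,8,9} 4  {2,8,9,10} 12  {4,8,9,10} 6  {6,7,8,9} 1  {7,8,9,10} 4
  5 to go: {0,2,4,9,10} 20  {0,4,8,9,10} 10  {2,4,8,9,10} 30  {2,6,7,8,9} 5  {2,7,8,9,10} 20  {4,7,8,9,10} 10  {5,6,7,8,9} 1  {6,7,8,9,10} 5
  6 to go: {0,2,4,8,9,10} 60  {0,4,7,8,9,10} 20  {1,5,6,7,8,9} 1  {2,4,7,8,9,10} 60  {2,5,6,7,8,9} 6  {2,6,7,8,9,10} 30  {3,5,6,7,8,9} 1  {4,6,7,8,9,10} 15  {5,6,7,8,9,10} 6
  7 to go: {0,2,4,7,8,9,10} 140  {0,4,6,7,8,9,10} 35  {1,2,5,6,7,8,9} 7  {1,3,5,6,7,8,9} 2  {1,5,6,7,8,9,10} 7  {2,3,5,6,7,8,9} 7  {2,4,6,7,8,9,10} 105  {2,5,6,7,8,9,10} 42  {3,5,6,7,8,9,10} 7  {4,5,6,7,8,9,10} 21
  8 to go: {0,2,4,6,7,8,9,10} 280  {0,4,5,6,7,8,9,10} 56  {1,2,3,5,6,7,8,9} 16  {1,2,5,6,7,8,9,10} 56  {1,3,5,6,7,8,9,10} 16  {1,4,5,6,7,8,9,10} 28  {2,3,5,6,7,8,9,10} 56  {2,4,5,6,7,8,9,10} 168  {3,4,5,6,7,8,9,10} 28
  9 to go: {0,1,4,5,6,7,8,9,10} 84  {0,2,4,5,6,7,8,9,10} 504  {0,3,4,5,6,7,8,9,10} 84  {1,2,3,5,6,7,8,9,10} 144  {1,2,4,5,6,7,8,9,10} 252  {1,3,4,5,6,7,8,9,10} 72  {2,3,4,5,6,7,8,9,10} 252
  if 0:a drops first: 720 orders
  if 1:b drops first: 840 orders
  if 2:c drops first: 240 orders
  if 3:f drops first: 840 orders
heap linearizations: 2640

2640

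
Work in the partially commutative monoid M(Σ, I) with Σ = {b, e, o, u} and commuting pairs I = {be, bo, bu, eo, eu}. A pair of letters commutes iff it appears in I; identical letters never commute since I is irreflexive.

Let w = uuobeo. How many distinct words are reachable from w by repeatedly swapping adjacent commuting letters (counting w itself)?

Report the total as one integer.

30

piece 0:u — minimal
piece 1:u rests on {0:u}
piece 2:o rests on {1:u}
piece 3:b — minimal
piece 4:e — minimal
piece 5:o rests on {2:o}
minimal pieces: {0:u, 3:b, 4:e}
ways to finish when only these pieces remain (= sum over removing one remaining piece with nothing left below it):
  1 left: {3}→1  {4}→1  {5}→1
  2 left: {2,5}→1  {3,4}→2  {3,5}→2  {4,5}→2
  3 left: {1,2,5}→1  {2,3,5}→3  {2,4,5}→3  {3,4,5}→6
  4 left: {0,1,2,5}→1  {1,2,3,5}→4  {1,2,4,5}→4  {2,3,4,5}→12
  placing 0:u first → 20 extensions
  placing 3:b first → 5 extensions
  placing 4:e first → 5 extensions
total linear extensions = 30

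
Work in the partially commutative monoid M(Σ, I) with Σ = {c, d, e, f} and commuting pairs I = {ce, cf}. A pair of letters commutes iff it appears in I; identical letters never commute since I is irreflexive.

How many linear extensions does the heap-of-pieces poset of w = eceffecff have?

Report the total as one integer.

piece 0:e — minimal
piece 1:c — minimal
piece 2:e rests on {0:e}
piece 3:f rests on {2:e}
piece 4:f rests on {3:f}
piece 5:e rests on {4:f}
piece 6:c rests on {1:c}
piece 7:f rests on {5:e}
piece 8:f rests on {7:f}
minimal pieces: {0:e, 1:c}
ways to finish when only these pieces remain (= sum over removing one remaining piece with nothing left below it):
  1 left: {6}→1  {8}→1
  2 left: {1,6}→1  {6,8}→2  {7,8}→1
  3 left: {1,6,8}→3  {5,7,8}→1  {6,7,8}→3
  4 left: {1,6,7,8}→6  {4,5,7,8}→1  {5,6,7,8}→4
  5 left: {1,5,6,7,8}→10  {3,4,5,7,8}→1  {4,5,6,7,8}→5
  6 left: {1,4,5,6,7,8}→15  {2,3,4,5,7,8}→1  {3,4,5,6,7,8}→6
  7 left: {0,2,3,4,5,7,8}→1  {1,3,4,5,6,7,8}→21  {2,3,4,5,6,7,8}→7
  placing 0:e first → 28 extensions
  placing 1:c first → 8 extensions
total linear extensions = 36

36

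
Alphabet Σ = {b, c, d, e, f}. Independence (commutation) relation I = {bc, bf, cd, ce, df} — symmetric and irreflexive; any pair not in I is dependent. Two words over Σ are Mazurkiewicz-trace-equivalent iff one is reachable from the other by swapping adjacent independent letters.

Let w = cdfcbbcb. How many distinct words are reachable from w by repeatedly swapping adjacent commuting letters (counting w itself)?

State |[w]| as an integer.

#0=c has no predecessor
#1=d has no predecessor
#2=f depends on [0:c]
#3=c depends on [2:f]
#4=b depends on [1:d]
#5=b depends on [4:b]
#6=c depends on [3:c]
#7=b depends on [5:b]
sources: [0:c, 1:d]
N(rest) = Σ N(rest − s) over sources s of rest; N(one piece) = 1:
  size 1 → [6]=1  [7]=1
  size 2 → [3,6]=1  [5,7]=1  [6,7]=2
  size 3 → [2,3,6]=1  [3,6,7]=3  [4,5,7]=1  [5,6,7]=3
  size 4 → [0,2,3,6]=1  [1,4,5,7]=1  [2,3,6,7]=4  [3,5,6,7]=6  [4,5,6,7]=4
  size 5 → [0,2,3,6,7]=5  [1,4,5,6,7]=5  [2,3,5,6,7]=10  [3,4,5,6,7]=10
  size 6 → [0,2,3,5,6,7]=15  [1,3,4,5,6,7]=15  [2,3,4,5,6,7]=20
  first=0(c) contributes 35
  first=1(d) contributes 35
|[w]| = 70

70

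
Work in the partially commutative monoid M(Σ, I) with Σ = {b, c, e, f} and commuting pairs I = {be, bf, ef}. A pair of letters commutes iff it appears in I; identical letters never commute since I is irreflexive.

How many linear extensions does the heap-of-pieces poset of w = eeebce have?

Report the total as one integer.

drop 0:e onto floor
drop 1:e onto {0:e}
drop 2:e onto {1:e}
drop 3:b onto floor
drop 4:c onto {2:e, 3:b}
drop 5:e onto {4:c}
ground layer = {0:e, 3:b}
drop-orders for the pieces not yet dropped (sum over which currently-grounded one goes next):
  1 to go: {5} 1
  2 to go: {4,5} 1
  3 to go: {2,4,5} 1  {3,4,5} 1
  4 to go: {1,2,4,5} 1  {2,3,4,5} 2
  if 0:e drops first: 3 orders
  if 3:b drops first: 1 orders
heap linearizations: 4

4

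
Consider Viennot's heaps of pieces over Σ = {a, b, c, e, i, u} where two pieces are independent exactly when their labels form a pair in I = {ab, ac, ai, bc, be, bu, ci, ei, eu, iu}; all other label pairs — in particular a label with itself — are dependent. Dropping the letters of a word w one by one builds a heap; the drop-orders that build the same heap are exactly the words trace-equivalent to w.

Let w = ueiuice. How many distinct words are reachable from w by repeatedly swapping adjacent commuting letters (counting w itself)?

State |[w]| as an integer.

63

piece 0:u — minimal
piece 1:e — minimal
piece 2:i — minimal
piece 3:u rests on {0:u}
piece 4:i rests on {2:i}
piece 5:c rests on {1:e, 3:u}
piece 6:e rests on {5:c}
minimal pieces: {0:u, 1:e, 2:i}
ways to finish when only these pieces remain (= sum over removing one remaining piece with nothing left below it):
  1 left: {4}→1  {6}→1
  2 left: {2,4}→1  {4,6}→2  {5,6}→1
  3 left: {1,5,6}→1  {2,4,6}→3  {3,5,6}→1  {4,5,6}→3
  4 left: {0,3,5,6}→1  {1,3,5,6}→2  {1,4,5,6}→4  {2,4,5,6}→6  {3,4,5,6}→4
  5 left: {0,1,3,5,6}→3  {0,3,4,5,6}→5  {1,2,4,5,6}→10  {1,3,4,5,6}→10  {2,3,4,5,6}→10
  placing 0:u first → 30 extensions
  placing 1:e first → 15 extensions
  placing 2:i first → 18 extensions
total linear extensions = 63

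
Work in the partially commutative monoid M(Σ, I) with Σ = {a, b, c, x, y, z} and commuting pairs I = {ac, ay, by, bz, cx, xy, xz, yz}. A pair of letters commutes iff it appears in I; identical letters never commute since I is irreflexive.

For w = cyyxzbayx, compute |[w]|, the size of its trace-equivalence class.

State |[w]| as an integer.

#0=c has no predecessor
#1=y depends on [0:c]
#2=y depends on [1:y]
#3=x has no predecessor
#4=z depends on [0:c]
#5=b depends on [0:c, 3:x]
#6=a depends on [4:z, 5:b]
#7=y depends on [2:y]
#8=x depends on [6:a]
sources: [0:c, 3:x]
N(rest) = Σ N(rest − s) over sources s of rest; N(one piece) = 1:
  size 1 → [7]=1  [8]=1
  size 2 → [2,7]=1  [6,8]=1  [7,8]=2
  size 3 → [1,2,7]=1  [2,7,8]=3  [4,6,8]=1  [5,6,8]=1  [6,7,8]=3
  size 4 → [1,2,7,8]=4  [2,6,7,8]=6  [3,5,6,8]=1  [4,5,6,8]=2  [4,6,7,8]=4  [5,6,7,8]=4
  size 5 → [1,2,6,7,8]=10  [2,4,6,7,8]=10  [2,5,6,7,8]=10  [3,4,5,6,8]=3  [3,5,6,7,8]=5  [4,5,6,7,8]=10
  size 6 → [1,2,4,6,7,8]=20  [1,2,5,6,7,8]=20  [2,3,5,6,7,8]=15  [2,4,5,6,7,8]=30  [3,4,5,6,7,8]=18
  size 7 → [1,2,3,5,6,7,8]=35  [1,2,4,5,6,7,8]=70  [2,3,4,5,6,7,8]=63
  first=0(c) contributes 168
  first=3(x) contributes 70
|[w]| = 238

238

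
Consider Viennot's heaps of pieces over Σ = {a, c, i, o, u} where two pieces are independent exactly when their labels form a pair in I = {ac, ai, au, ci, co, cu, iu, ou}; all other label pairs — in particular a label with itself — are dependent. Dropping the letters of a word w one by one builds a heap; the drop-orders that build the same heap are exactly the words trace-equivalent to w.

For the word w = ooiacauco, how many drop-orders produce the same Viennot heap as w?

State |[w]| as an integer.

756

drop 0:o onto floor
drop 1:o onto {0:o}
drop 2:i onto {1:o}
drop 3:a onto {1:o}
drop 4:c onto floor
drop 5:a onto {3:a}
drop 6:u onto floor
drop 7:c onto {4:c}
drop 8:o onto {2:i, 5:a}
ground layer = {0:o, 4:c, 6:u}
drop-orders for the pieces not yet dropped (sum over which currently-grounded one goes next):
  1 to go: {6} 1  {7} 1  {8} 1
  2 to go: {2,8} 1  {4,7} 1  {5,8} 1  {6,7} 2  {6,8} 2  {7,8} 2
  3 to go: {2,5,8} 2  {2,6,8} 3  {2,7,8} 3  {3,5,8} 1  {4,6,7} 3  {4,7,8} 3  {5,6,8} 3  {5,7,8} 3  {6,7,8} 6
  4 to go: {2,3,5,8} 3  {2,4,7,8} 6  {2,5,6,8} 8  {2,5,7,8} 8  {2,6,7,8} 12  {3,5,6,8} 4  {3,5,7,8} 4  {4,5,7,8} 6  {4,6,7,8} 12  {5,6,7,8} 12
  5 to go: {1,2,3,5,8} 3  {2,3,5,6,8} 15  {2,3,5,7,8} 15  {2,4,5,7,8} 20  {2,4,6,7,8} 30  {2,5,6,7,8} 40  {3,4,5,7,8} 10  {3,5,6,7,8} 20  {4,5,6,7,8} 30
  6 to go: {0,1,2,3,5,8} 3  {1,2,3,5,6,8} 18  {1,2,3,5,7,8} 18  {2,3,4,5,7,8} 45  {2,3,5,6,7,8} 90  {2,4,5,6,7,8} 120  {3,4,5,6,7,8} 60
  7 to go: {0,1,2,3,5,6,8} 21  {0,1,2,3,5,7,8} 21  {1,2,3,4,5,7,8} 63  {1,2,3,5,6,7,8} 126  {2,3,4,5,6,7,8} 315
  if 0:o drops first: 504 orders
  if 4:c drops first: 168 orders
  if 6:u drops first: 84 orders
heap linearizations: 756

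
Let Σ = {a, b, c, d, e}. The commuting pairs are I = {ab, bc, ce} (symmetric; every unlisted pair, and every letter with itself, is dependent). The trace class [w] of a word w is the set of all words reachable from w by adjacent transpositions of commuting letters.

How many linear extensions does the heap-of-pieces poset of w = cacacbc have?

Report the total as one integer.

7

piece 0:c — minimal
piece 1:a rests on {0:c}
piece 2:c rests on {1:a}
piece 3:a rests on {2:c}
piece 4:c rests on {3:a}
piece 5:b — minimal
piece 6:c rests on {4:c}
minimal pieces: {0:c, 5:b}
ways to finish when only these pieces remain (= sum over removing one remaining piece with nothing left below it):
  1 left: {5}→1  {6}→1
  2 left: {4,6}→1  {5,6}→2
  3 left: {3,4,6}→1  {4,5,6}→3
  4 left: {2,3,4,6}→1  {3,4,5,6}→4
  5 left: {1,2,3,4,6}→1  {2,3,4,5,6}→5
  placing 0:c first → 6 extensions
  placing 5:b first → 1 extensions
total linear extensions = 7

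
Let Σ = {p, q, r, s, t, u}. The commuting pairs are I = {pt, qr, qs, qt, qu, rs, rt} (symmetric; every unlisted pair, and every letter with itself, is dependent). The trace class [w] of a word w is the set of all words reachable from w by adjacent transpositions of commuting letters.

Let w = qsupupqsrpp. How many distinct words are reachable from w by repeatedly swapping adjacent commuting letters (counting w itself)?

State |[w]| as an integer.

18

piece 0:q — minimal
piece 1:s — minimal
piece 2:u rests on {1:s}
piece 3:p rests on {0:q, 2:u}
piece 4:u rests on {3:p}
piece 5:p rests on {4:u}
piece 6:q rests on {5:p}
piece 7:s rests on {5:p}
piece 8:r rests on {5:p}
piece 9:p rests on {6:q, 7:s, 8:r}
piece 10:p rests on {9:p}
minimal pieces: {0:q, 1:s}
ways to finish when only these pieces remain (= sum over removing one remaining piece with nothing left below it):
  1 left: {10}→1
  2 left: {9,10}→1
  3 left: {6,9,10}→1  {7,9,10}→1  {8,9,10}→1
  4 left: {6,7,9,10}→2  {6,8,9,10}→2  {7,8,9,10}→2
  5 left: {6,7,8,9,10}→6
  6 left: {5,6,7,8,9,10}→6
  7 left: {4,5,6,7,8,9,10}→6
  8 left: {3,4,5,6,7,8,9,10}→6
  9 left: {0,3,4,5,6,7,8,9,10}→6  {2,3,4,5,6,7,8,9,10}→6
  placing 0:q first → 6 extensions
  placing 1:s first → 12 extensions
total linear extensions = 18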